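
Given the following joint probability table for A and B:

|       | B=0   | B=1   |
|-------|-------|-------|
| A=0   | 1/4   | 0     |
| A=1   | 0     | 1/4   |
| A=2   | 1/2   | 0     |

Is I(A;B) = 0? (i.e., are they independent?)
Marginal P(A) (row sums):
  P(A=0) = 1/4 + 0 = 1/4
  P(A=1) = 0 + 1/4 = 1/4
  P(A=2) = 1/2 + 0 = 1/2
Marginal P(B) (column sums):
  P(B=0) = 1/4 + 0 + 1/2 = 3/4
  P(B=1) = 0 + 1/4 + 0 = 1/4

A and B are independent iff P(A=i,B=j) = P(A=i)·P(B=j) for every cell.
  P(A=0)·P(B=0) = 1/4 × 3/4 = 3/16, but P(A=0,B=0) = 1/4 ✗

No, A and B are not independent. Quantitatively, I(A;B) > 0:

H(A) = -[(1/4)·log₂(1/4) + (1/4)·log₂(1/4) + (1/2)·log₂(1/2)]
  = 0.5000 + 0.5000 + 0.5000
  = 1.5000 bits
H(B) = -[(3/4)·log₂(3/4) + (1/4)·log₂(1/4)]
  = 0.3113 + 0.5000
  = 0.8113 bits
H(A,B) = -[(1/4)·log₂(1/4) + (1/4)·log₂(1/4) + (1/2)·log₂(1/2)]
  = 0.5000 + 0.5000 + 0.5000
  = 1.5000 bits
I(A;B) = H(A) + H(B) - H(A,B) = 1.5000 + 0.8113 - 1.5000 = 0.8113 bits > 0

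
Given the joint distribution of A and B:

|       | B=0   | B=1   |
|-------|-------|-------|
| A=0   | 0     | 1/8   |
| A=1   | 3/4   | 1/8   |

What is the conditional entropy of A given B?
Marginal P(B) (column sums):
  P(B=0) = 0 + 3/4 = 3/4
  P(B=1) = 1/8 + 1/8 = 1/4

H(A|B) = -Σ P(A,B)·log₂ P(A|B), where P(A|B) = P(A,B) / P(B)
  (cells with P(A,B) = 0 contribute 0)
  (A=0,B=1): P(A|B) = (1/8)/(1/4) = 1/2;  -(1/8)·log₂(1/2) = 0.1250
  (A=1,B=0): P(A|B) = (3/4)/(3/4) = 1;  -(3/4)·log₂(1) = 0.0000
  (A=1,B=1): P(A|B) = (1/8)/(1/4) = 1/2;  -(1/8)·log₂(1/2) = 0.1250
H(A|B) = 0.1250 + 0.0000 + 0.1250
  = 0.2500 bits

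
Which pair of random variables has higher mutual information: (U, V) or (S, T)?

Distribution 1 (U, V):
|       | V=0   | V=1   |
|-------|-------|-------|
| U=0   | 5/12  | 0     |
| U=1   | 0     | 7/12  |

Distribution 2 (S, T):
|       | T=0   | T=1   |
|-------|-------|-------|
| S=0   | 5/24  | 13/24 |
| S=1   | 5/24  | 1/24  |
Distribution 1 (U, V):
Marginal P(U) (row sums):
  P(U=0) = 5/12 + 0 = 5/12
  P(U=1) = 0 + 7/12 = 7/12
Marginal P(V) (column sums):
  P(V=0) = 5/12 + 0 = 5/12
  P(V=1) = 0 + 7/12 = 7/12

H(U) = -[(5/12)·log₂(5/12) + (7/12)·log₂(7/12)]
  = 0.5263 + 0.4536
  = 0.9799 bits
H(V) = -[(5/12)·log₂(5/12) + (7/12)·log₂(7/12)]
  = 0.5263 + 0.4536
  = 0.9799 bits
H(U,V) = -[(5/12)·log₂(5/12) + (7/12)·log₂(7/12)]
  = 0.5263 + 0.4536
  = 0.9799 bits

I(U;V) = H(U) + H(V) - H(U,V)
  = 0.9799 + 0.9799 - 0.9799
  = 0.9799 bits

Distribution 2 (S, T):
Marginal P(S) (row sums):
  P(S=0) = 5/24 + 13/24 = 3/4
  P(S=1) = 5/24 + 1/24 = 1/4
Marginal P(T) (column sums):
  P(T=0) = 5/24 + 5/24 = 5/12
  P(T=1) = 13/24 + 1/24 = 7/12

H(S) = -[(3/4)·log₂(3/4) + (1/4)·log₂(1/4)]
  = 0.3113 + 0.5000
  = 0.8113 bits
H(T) = -[(5/12)·log₂(5/12) + (7/12)·log₂(7/12)]
  = 0.5263 + 0.4536
  = 0.9799 bits
H(S,T) = -[(5/24)·log₂(5/24) + (13/24)·log₂(13/24) + (5/24)·log₂(5/24) + (1/24)·log₂(1/24)]
  = 0.4715 + 0.4791 + 0.4715 + 0.1910
  = 1.6131 bits

I(S;T) = H(S) + H(T) - H(S,T)
  = 0.8113 + 0.9799 - 1.6131
  = 0.1781 bits

I(U;V) = 0.9799 bits > I(S;T) = 0.1781 bits, so (U, V) has the higher mutual information (stronger dependence).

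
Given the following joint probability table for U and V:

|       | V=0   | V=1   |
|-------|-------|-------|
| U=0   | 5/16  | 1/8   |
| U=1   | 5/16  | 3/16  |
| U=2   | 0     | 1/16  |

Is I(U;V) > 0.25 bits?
Marginal P(U) (row sums):
  P(U=0) = 5/16 + 1/8 = 7/16
  P(U=1) = 5/16 + 3/16 = 1/2
  P(U=2) = 0 + 1/16 = 1/16
Marginal P(V) (column sums):
  P(V=0) = 5/16 + 5/16 + 0 = 5/8
  P(V=1) = 1/8 + 3/16 + 1/16 = 3/8

H(U) = -[(7/16)·log₂(7/16) + (1/2)·log₂(1/2) + (1/16)·log₂(1/16)]
  = 0.5218 + 0.5000 + 0.2500
  = 1.2718 bits
H(V) = -[(5/8)·log₂(5/8) + (3/8)·log₂(3/8)]
  = 0.4238 + 0.5306
  = 0.9544 bits
H(U,V) = -[(5/16)·log₂(5/16) + (1/8)·log₂(1/8) + (5/16)·log₂(5/16) + (3/16)·log₂(3/16) + (1/16)·log₂(1/16)]
  = 0.5244 + 0.3750 + 0.5244 + 0.4528 + 0.2500
  = 2.1266 bits

I(U;V) = H(U) + H(V) - H(U,V)
  = 1.2718 + 0.9544 - 2.1266
  = 0.0996 bits

No. I(U;V) = 0.0996 bits, which is ≤ 0.25 bits.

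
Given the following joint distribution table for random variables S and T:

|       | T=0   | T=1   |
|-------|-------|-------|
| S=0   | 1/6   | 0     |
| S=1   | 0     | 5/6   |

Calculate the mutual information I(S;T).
Marginal P(S) (row sums):
  P(S=0) = 1/6 + 0 = 1/6
  P(S=1) = 0 + 5/6 = 5/6
Marginal P(T) (column sums):
  P(T=0) = 1/6 + 0 = 1/6
  P(T=1) = 0 + 5/6 = 5/6

H(S) = -[(1/6)·log₂(1/6) + (5/6)·log₂(5/6)]
  = 0.4308 + 0.2192
  = 0.6500 bits
H(T) = -[(1/6)·log₂(1/6) + (5/6)·log₂(5/6)]
  = 0.4308 + 0.2192
  = 0.6500 bits
H(S,T) = -[(1/6)·log₂(1/6) + (5/6)·log₂(5/6)]
  = 0.4308 + 0.2192
  = 0.6500 bits

I(S;T) = H(S) + H(T) - H(S,T)
  = 0.6500 + 0.6500 - 0.6500
  = 0.6500 bits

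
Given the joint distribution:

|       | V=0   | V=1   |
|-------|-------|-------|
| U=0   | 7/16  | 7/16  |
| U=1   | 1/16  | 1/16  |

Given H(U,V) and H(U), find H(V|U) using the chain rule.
From the chain rule: H(U,V) = H(U) + H(V|U)
Therefore: H(V|U) = H(U,V) - H(U)

H(U,V) = -[(7/16)·log₂(7/16) + (7/16)·log₂(7/16) + (1/16)·log₂(1/16) + (1/16)·log₂(1/16)]
  = 0.5218 + 0.5218 + 0.2500 + 0.2500
  = 1.5436 bits
Marginal P(U) (row sums):
  P(U=0) = 7/16 + 7/16 = 7/8
  P(U=1) = 1/16 + 1/16 = 1/8
H(U) = -[(7/8)·log₂(7/8) + (1/8)·log₂(1/8)]
  = 0.1686 + 0.3750
  = 0.5436 bits

H(V|U) = 1.5436 - 0.5436 = 1.0000 bits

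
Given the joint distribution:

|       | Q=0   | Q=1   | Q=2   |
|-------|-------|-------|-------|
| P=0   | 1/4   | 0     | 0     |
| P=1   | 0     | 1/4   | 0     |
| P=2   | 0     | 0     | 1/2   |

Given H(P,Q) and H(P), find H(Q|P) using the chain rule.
From the chain rule: H(P,Q) = H(P) + H(Q|P)
Therefore: H(Q|P) = H(P,Q) - H(P)

H(P,Q) = -[(1/4)·log₂(1/4) + (1/4)·log₂(1/4) + (1/2)·log₂(1/2)]
  = 0.5000 + 0.5000 + 0.5000
  = 1.5000 bits
Marginal P(P) (row sums):
  P(P=0) = 1/4 + 0 + 0 = 1/4
  P(P=1) = 0 + 1/4 + 0 = 1/4
  P(P=2) = 0 + 0 + 1/2 = 1/2
H(P) = -[(1/4)·log₂(1/4) + (1/4)·log₂(1/4) + (1/2)·log₂(1/2)]
  = 0.5000 + 0.5000 + 0.5000
  = 1.5000 bits

H(Q|P) = 1.5000 - 1.5000 = 0.0000 bits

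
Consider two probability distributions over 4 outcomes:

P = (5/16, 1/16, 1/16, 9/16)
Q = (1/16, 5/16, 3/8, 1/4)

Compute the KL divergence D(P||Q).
D(P||Q) = Σ P(i) log₂(P(i)/Q(i))
  i=0: (5/16) × log₂((5/16)/(1/16)) = (5/16) × log₂(5) = 0.7256
  i=1: (1/16) × log₂((1/16)/(5/16)) = (1/16) × log₂(1/5) = -0.1451
  i=2: (1/16) × log₂((1/16)/(3/8)) = (1/16) × log₂(1/6) = -0.1616
  i=3: (9/16) × log₂((9/16)/(1/4)) = (9/16) × log₂(9/4) = 0.6581
D(P||Q) = 0.7256 - 0.1451 - 0.1616 + 0.6581
  = 1.0770 bits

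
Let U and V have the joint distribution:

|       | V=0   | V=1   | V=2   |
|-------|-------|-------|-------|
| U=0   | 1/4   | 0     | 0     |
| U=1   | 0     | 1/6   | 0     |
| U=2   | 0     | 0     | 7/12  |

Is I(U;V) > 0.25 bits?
Marginal P(U) (row sums):
  P(U=0) = 1/4 + 0 + 0 = 1/4
  P(U=1) = 0 + 1/6 + 0 = 1/6
  P(U=2) = 0 + 0 + 7/12 = 7/12
Marginal P(V) (column sums):
  P(V=0) = 1/4 + 0 + 0 = 1/4
  P(V=1) = 0 + 1/6 + 0 = 1/6
  P(V=2) = 0 + 0 + 7/12 = 7/12

H(U) = -[(1/4)·log₂(1/4) + (1/6)·log₂(1/6) + (7/12)·log₂(7/12)]
  = 0.5000 + 0.4308 + 0.4536
  = 1.3844 bits
H(V) = -[(1/4)·log₂(1/4) + (1/6)·log₂(1/6) + (7/12)·log₂(7/12)]
  = 0.5000 + 0.4308 + 0.4536
  = 1.3844 bits
H(U,V) = -[(1/4)·log₂(1/4) + (1/6)·log₂(1/6) + (7/12)·log₂(7/12)]
  = 0.5000 + 0.4308 + 0.4536
  = 1.3844 bits

I(U;V) = H(U) + H(V) - H(U,V)
  = 1.3844 + 1.3844 - 1.3844
  = 1.3844 bits

Yes. I(U;V) = 1.3844 bits, which is > 0.25 bits.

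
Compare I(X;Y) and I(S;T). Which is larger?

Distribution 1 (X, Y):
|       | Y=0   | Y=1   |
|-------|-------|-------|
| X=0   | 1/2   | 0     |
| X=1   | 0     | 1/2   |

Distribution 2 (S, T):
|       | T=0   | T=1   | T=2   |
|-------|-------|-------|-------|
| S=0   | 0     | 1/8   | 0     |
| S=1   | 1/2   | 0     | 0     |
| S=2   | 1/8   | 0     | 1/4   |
Distribution 1 (X, Y):
Marginal P(X) (row sums):
  P(X=0) = 1/2 + 0 = 1/2
  P(X=1) = 0 + 1/2 = 1/2
Marginal P(Y) (column sums):
  P(Y=0) = 1/2 + 0 = 1/2
  P(Y=1) = 0 + 1/2 = 1/2

H(X) = -[(1/2)·log₂(1/2) + (1/2)·log₂(1/2)]
  = 0.5000 + 0.5000
  = 1.0000 bits
H(Y) = -[(1/2)·log₂(1/2) + (1/2)·log₂(1/2)]
  = 0.5000 + 0.5000
  = 1.0000 bits
H(X,Y) = -[(1/2)·log₂(1/2) + (1/2)·log₂(1/2)]
  = 0.5000 + 0.5000
  = 1.0000 bits

I(X;Y) = H(X) + H(Y) - H(X,Y)
  = 1.0000 + 1.0000 - 1.0000
  = 1.0000 bits

Distribution 2 (S, T):
Marginal P(S) (row sums):
  P(S=0) = 0 + 1/8 + 0 = 1/8
  P(S=1) = 1/2 + 0 + 0 = 1/2
  P(S=2) = 1/8 + 0 + 1/4 = 3/8
Marginal P(T) (column sums):
  P(T=0) = 0 + 1/2 + 1/8 = 5/8
  P(T=1) = 1/8 + 0 + 0 = 1/8
  P(T=2) = 0 + 0 + 1/4 = 1/4

H(S) = -[(1/8)·log₂(1/8) + (1/2)·log₂(1/2) + (3/8)·log₂(3/8)]
  = 0.3750 + 0.5000 + 0.5306
  = 1.4056 bits
H(T) = -[(5/8)·log₂(5/8) + (1/8)·log₂(1/8) + (1/4)·log₂(1/4)]
  = 0.4238 + 0.3750 + 0.5000
  = 1.2988 bits
H(S,T) = -[(1/8)·log₂(1/8) + (1/2)·log₂(1/2) + (1/8)·log₂(1/8) + (1/4)·log₂(1/4)]
  = 0.3750 + 0.5000 + 0.3750 + 0.5000
  = 1.7500 bits

I(S;T) = H(S) + H(T) - H(S,T)
  = 1.4056 + 1.2988 - 1.7500
  = 0.9544 bits

I(X;Y) = 1.0000 bits > I(S;T) = 0.9544 bits, so (X, Y) has the higher mutual information (stronger dependence).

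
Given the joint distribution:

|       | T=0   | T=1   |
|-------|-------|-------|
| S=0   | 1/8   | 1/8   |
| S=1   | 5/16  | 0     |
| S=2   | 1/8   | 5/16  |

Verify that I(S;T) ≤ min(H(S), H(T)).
Marginal P(S) (row sums):
  P(S=0) = 1/8 + 1/8 = 1/4
  P(S=1) = 5/16 + 0 = 5/16
  P(S=2) = 1/8 + 5/16 = 7/16
Marginal P(T) (column sums):
  P(T=0) = 1/8 + 5/16 + 1/8 = 9/16
  P(T=1) = 1/8 + 0 + 5/16 = 7/16

H(S) = -[(1/4)·log₂(1/4) + (5/16)·log₂(5/16) + (7/16)·log₂(7/16)]
  = 0.5000 + 0.5244 + 0.5218
  = 1.5462 bits
H(T) = -[(9/16)·log₂(9/16) + (7/16)·log₂(7/16)]
  = 0.4669 + 0.5218
  = 0.9887 bits
H(S,T) = -[(1/8)·log₂(1/8) + (1/8)·log₂(1/8) + (5/16)·log₂(5/16) + (1/8)·log₂(1/8) + (5/16)·log₂(5/16)]
  = 0.3750 + 0.3750 + 0.5244 + 0.3750 + 0.5244
  = 2.1738 bits

I(S;T) = H(S) + H(T) - H(S,T)
  = 1.5462 + 0.9887 - 2.1738
  = 0.3611 bits

min(H(S), H(T)) = min(1.5462, 0.9887) = 0.9887 bits
Since 0.3611 ≤ 0.9887, the bound is satisfied ✓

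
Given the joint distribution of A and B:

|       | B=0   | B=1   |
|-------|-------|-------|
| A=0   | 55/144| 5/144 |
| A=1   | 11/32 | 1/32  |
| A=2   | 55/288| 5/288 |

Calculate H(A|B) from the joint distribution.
Marginal P(B) (column sums):
  P(B=0) = 55/144 + 11/32 + 55/288 = 11/12
  P(B=1) = 5/144 + 1/32 + 5/288 = 1/12

H(A|B) = -Σ P(A,B)·log₂ P(A|B), where P(A|B) = P(A,B) / P(B)
  (A=0,B=0): P(A|B) = (55/144)/(11/12) = 5/12;  -(55/144)·log₂(5/12) = 0.4824
  (A=0,B=1): P(A|B) = (5/144)/(1/12) = 5/12;  -(5/144)·log₂(5/12) = 0.0439
  (A=1,B=0): P(A|B) = (11/32)/(11/12) = 3/8;  -(11/32)·log₂(3/8) = 0.4864
  (A=1,B=1): P(A|B) = (1/32)/(1/12) = 3/8;  -(1/32)·log₂(3/8) = 0.0442
  (A=2,B=0): P(A|B) = (55/288)/(11/12) = 5/24;  -(55/288)·log₂(5/24) = 0.4322
  (A=2,B=1): P(A|B) = (5/288)/(1/12) = 5/24;  -(5/288)·log₂(5/24) = 0.0393
H(A|B) = 0.4824 + 0.0439 + 0.4864 + 0.0442 + 0.4322 + 0.0393
  = 1.5284 bits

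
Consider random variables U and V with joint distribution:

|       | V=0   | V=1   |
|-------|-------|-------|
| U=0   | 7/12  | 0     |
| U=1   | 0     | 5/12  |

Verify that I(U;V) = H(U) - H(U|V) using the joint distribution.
Left side, from I(U;V) = H(U) + H(V) - H(U,V):
Marginal P(U) (row sums):
  P(U=0) = 7/12 + 0 = 7/12
  P(U=1) = 0 + 5/12 = 5/12
Marginal P(V) (column sums):
  P(V=0) = 7/12 + 0 = 7/12
  P(V=1) = 0 + 5/12 = 5/12

H(U) = -[(7/12)·log₂(7/12) + (5/12)·log₂(5/12)]
  = 0.4536 + 0.5263
  = 0.9799 bits
H(V) = -[(7/12)·log₂(7/12) + (5/12)·log₂(5/12)]
  = 0.4536 + 0.5263
  = 0.9799 bits
H(U,V) = -[(7/12)·log₂(7/12) + (5/12)·log₂(5/12)]
  = 0.4536 + 0.5263
  = 0.9799 bits

I(U;V) = H(U) + H(V) - H(U,V)
  = 0.9799 + 0.9799 - 0.9799
  = 0.9799 bits

Right side, with H(U|V) computed directly from the conditional probabilities:
H(U|V) = -Σ P(U,V)·log₂ P(U|V), where P(U|V) = P(U,V) / P(V)
  (cells with P(U,V) = 0 contribute 0)
  (U=0,V=0): P(U|V) = (7/12)/(7/12) = 1;  -(7/12)·log₂(1) = 0.0000
  (U=1,V=1): P(U|V) = (5/12)/(5/12) = 1;  -(5/12)·log₂(1) = 0.0000
H(U|V) = 0.0000 + 0.0000
  = 0.0000 bits
H(U) - H(U|V) = 0.9799 - 0.0000 = 0.9799 bits

Both sides equal 0.9799 bits, so I(U;V) = H(U) - H(U|V) ✓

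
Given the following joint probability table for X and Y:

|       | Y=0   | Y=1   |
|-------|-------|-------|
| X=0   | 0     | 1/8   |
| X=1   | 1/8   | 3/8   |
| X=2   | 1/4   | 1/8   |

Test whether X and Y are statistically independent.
Marginal P(X) (row sums):
  P(X=0) = 0 + 1/8 = 1/8
  P(X=1) = 1/8 + 3/8 = 1/2
  P(X=2) = 1/4 + 1/8 = 3/8
Marginal P(Y) (column sums):
  P(Y=0) = 0 + 1/8 + 1/4 = 3/8
  P(Y=1) = 1/8 + 3/8 + 1/8 = 5/8

X and Y are independent iff P(X=i,Y=j) = P(X=i)·P(Y=j) for every cell.
  P(X=0)·P(Y=0) = 1/8 × 3/8 = 3/64, but P(X=0,Y=0) = 0 ✗

No, X and Y are not independent. Quantitatively, I(X;Y) > 0:

H(X) = -[(1/8)·log₂(1/8) + (1/2)·log₂(1/2) + (3/8)·log₂(3/8)]
  = 0.3750 + 0.5000 + 0.5306
  = 1.4056 bits
H(Y) = -[(3/8)·log₂(3/8) + (5/8)·log₂(5/8)]
  = 0.5306 + 0.4238
  = 0.9544 bits
H(X,Y) = -[(1/8)·log₂(1/8) + (1/8)·log₂(1/8) + (3/8)·log₂(3/8) + (1/4)·log₂(1/4) + (1/8)·log₂(1/8)]
  = 0.3750 + 0.3750 + 0.5306 + 0.5000 + 0.3750
  = 2.1556 bits
I(X;Y) = H(X) + H(Y) - H(X,Y) = 1.4056 + 0.9544 - 2.1556 = 0.2044 bits > 0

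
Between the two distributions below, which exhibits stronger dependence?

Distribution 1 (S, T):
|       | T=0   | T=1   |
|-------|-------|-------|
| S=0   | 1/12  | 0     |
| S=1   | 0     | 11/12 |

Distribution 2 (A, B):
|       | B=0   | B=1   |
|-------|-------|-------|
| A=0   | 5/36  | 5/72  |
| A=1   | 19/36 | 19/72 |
Distribution 1 (S, T):
Marginal P(S) (row sums):
  P(S=0) = 1/12 + 0 = 1/12
  P(S=1) = 0 + 11/12 = 11/12
Marginal P(T) (column sums):
  P(T=0) = 1/12 + 0 = 1/12
  P(T=1) = 0 + 11/12 = 11/12

H(S) = -[(1/12)·log₂(1/12) + (11/12)·log₂(11/12)]
  = 0.2987 + 0.1151
  = 0.4138 bits
H(T) = -[(1/12)·log₂(1/12) + (11/12)·log₂(11/12)]
  = 0.2987 + 0.1151
  = 0.4138 bits
H(S,T) = -[(1/12)·log₂(1/12) + (11/12)·log₂(11/12)]
  = 0.2987 + 0.1151
  = 0.4138 bits

I(S;T) = H(S) + H(T) - H(S,T)
  = 0.4138 + 0.4138 - 0.4138
  = 0.4138 bits

Distribution 2 (A, B):
Marginal P(A) (row sums):
  P(A=0) = 5/36 + 5/72 = 5/24
  P(A=1) = 19/36 + 19/72 = 19/24
Marginal P(B) (column sums):
  P(B=0) = 5/36 + 19/36 = 2/3
  P(B=1) = 5/72 + 19/72 = 1/3

H(A) = -[(5/24)·log₂(5/24) + (19/24)·log₂(19/24)]
  = 0.4715 + 0.2668
  = 0.7383 bits
H(B) = -[(2/3)·log₂(2/3) + (1/3)·log₂(1/3)]
  = 0.3900 + 0.5283
  = 0.9183 bits
H(A,B) = -[(5/36)·log₂(5/36) + (5/72)·log₂(5/72) + (19/36)·log₂(19/36) + (19/72)·log₂(19/72)]
  = 0.3956 + 0.2672 + 0.4866 + 0.5072
  = 1.6566 bits

I(A;B) = H(A) + H(B) - H(A,B)
  = 0.7383 + 0.9183 - 1.6566
  = 0.0000 bits

I(S;T) = 0.4138 bits > I(A;B) = 0.0000 bits, so (S, T) has the higher mutual information (stronger dependence).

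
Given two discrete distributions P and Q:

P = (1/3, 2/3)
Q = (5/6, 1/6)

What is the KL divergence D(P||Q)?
D(P||Q) = Σ P(i) log₂(P(i)/Q(i))
  i=0: (1/3) × log₂((1/3)/(5/6)) = (1/3) × log₂(2/5) = -0.4406
  i=1: (2/3) × log₂((2/3)/(1/6)) = (2/3) × log₂(4) = 1.3333
D(P||Q) = -0.4406 + 1.3333
  = 0.8927 bits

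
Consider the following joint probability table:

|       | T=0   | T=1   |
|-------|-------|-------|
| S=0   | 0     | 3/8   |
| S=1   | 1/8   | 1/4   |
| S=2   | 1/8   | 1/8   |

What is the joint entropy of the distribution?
H(S,T) = -Σ P(S,T) log₂ P(S,T), summed over the non-zero cells:
H(S,T) = -[(3/8)·log₂(3/8) + (1/8)·log₂(1/8) + (1/4)·log₂(1/4) + (1/8)·log₂(1/8) + (1/8)·log₂(1/8)]
  = 0.5306 + 0.3750 + 0.5000 + 0.3750 + 0.3750
  = 2.1556 bits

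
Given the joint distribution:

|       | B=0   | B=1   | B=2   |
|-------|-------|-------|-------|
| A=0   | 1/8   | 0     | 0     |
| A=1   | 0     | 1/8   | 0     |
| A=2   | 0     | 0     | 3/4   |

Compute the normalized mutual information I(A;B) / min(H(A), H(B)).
Marginal P(A) (row sums):
  P(A=0) = 1/8 + 0 + 0 = 1/8
  P(A=1) = 0 + 1/8 + 0 = 1/8
  P(A=2) = 0 + 0 + 3/4 = 3/4
Marginal P(B) (column sums):
  P(B=0) = 1/8 + 0 + 0 = 1/8
  P(B=1) = 0 + 1/8 + 0 = 1/8
  P(B=2) = 0 + 0 + 3/4 = 3/4

H(A) = -[(1/8)·log₂(1/8) + (1/8)·log₂(1/8) + (3/4)·log₂(3/4)]
  = 0.3750 + 0.3750 + 0.3113
  = 1.0613 bits
H(B) = -[(1/8)·log₂(1/8) + (1/8)·log₂(1/8) + (3/4)·log₂(3/4)]
  = 0.3750 + 0.3750 + 0.3113
  = 1.0613 bits
H(A,B) = -[(1/8)·log₂(1/8) + (1/8)·log₂(1/8) + (3/4)·log₂(3/4)]
  = 0.3750 + 0.3750 + 0.3113
  = 1.0613 bits

I(A;B) = H(A) + H(B) - H(A,B)
  = 1.0613 + 1.0613 - 1.0613
  = 1.0613 bits

min(H(A), H(B)) = min(1.0613, 1.0613) = 1.0613 bits
Normalized MI = 1.0613 / 1.0613 = 1.0000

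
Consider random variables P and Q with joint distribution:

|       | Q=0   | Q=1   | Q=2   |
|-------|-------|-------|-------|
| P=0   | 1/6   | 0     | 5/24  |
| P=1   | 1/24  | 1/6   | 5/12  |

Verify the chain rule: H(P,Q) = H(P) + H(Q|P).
Left side:
H(P,Q) = -[(1/6)·log₂(1/6) + (5/24)·log₂(5/24) + (1/24)·log₂(1/24) + (1/6)·log₂(1/6) + (5/12)·log₂(5/12)]
  = 0.4308 + 0.4715 + 0.1910 + 0.4308 + 0.5263
  = 2.0504 bits

Right side:
Marginal P(P) (row sums):
  P(P=0) = 1/6 + 0 + 5/24 = 3/8
  P(P=1) = 1/24 + 1/6 + 5/12 = 5/8
H(P) = -[(3/8)·log₂(3/8) + (5/8)·log₂(5/8)]
  = 0.5306 + 0.4238
  = 0.9544 bits
H(Q|P) = -Σ P(P,Q)·log₂ P(Q|P), where P(Q|P) = P(P,Q) / P(P)
  (cells with P(P,Q) = 0 contribute 0)
  (P=0,Q=0): P(Q|P) = (1/6)/(3/8) = 4/9;  -(1/6)·log₂(4/9) = 0.1950
  (P=0,Q=2): P(Q|P) = (5/24)/(3/8) = 5/9;  -(5/24)·log₂(5/9) = 0.1767
  (P=1,Q=0): P(Q|P) = (1/24)/(5/8) = 1/15;  -(1/24)·log₂(1/15) = 0.1628
  (P=1,Q=1): P(Q|P) = (1/6)/(5/8) = 4/15;  -(1/6)·log₂(4/15) = 0.3178
  (P=1,Q=2): P(Q|P) = (5/12)/(5/8) = 2/3;  -(5/12)·log₂(2/3) = 0.2437
H(Q|P) = 0.1950 + 0.1767 + 0.1628 + 0.3178 + 0.2437
  = 1.0960 bits
H(P) + H(Q|P) = 0.9544 + 1.0960 = 2.0504 bits

Both sides equal 2.0504 bits, so the chain rule holds ✓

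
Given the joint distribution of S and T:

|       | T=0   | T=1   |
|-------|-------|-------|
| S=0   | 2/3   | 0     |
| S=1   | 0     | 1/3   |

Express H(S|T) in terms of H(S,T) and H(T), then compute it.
H(S|T) = H(S,T) - H(T)

Marginal P(T) (column sums):
  P(T=0) = 2/3 + 0 = 2/3
  P(T=1) = 0 + 1/3 = 1/3

H(S,T) = -[(2/3)·log₂(2/3) + (1/3)·log₂(1/3)]
  = 0.3900 + 0.5283
  = 0.9183 bits
H(T) = -[(2/3)·log₂(2/3) + (1/3)·log₂(1/3)]
  = 0.3900 + 0.5283
  = 0.9183 bits

H(S|T) = 0.9183 - 0.9183 = 0.0000 bits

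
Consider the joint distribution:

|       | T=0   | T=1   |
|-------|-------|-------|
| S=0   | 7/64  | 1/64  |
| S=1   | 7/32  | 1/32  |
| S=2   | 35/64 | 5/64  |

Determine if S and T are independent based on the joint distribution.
Marginal P(S) (row sums):
  P(S=0) = 7/64 + 1/64 = 1/8
  P(S=1) = 7/32 + 1/32 = 1/4
  P(S=2) = 35/64 + 5/64 = 5/8
Marginal P(T) (column sums):
  P(T=0) = 7/64 + 7/32 + 35/64 = 7/8
  P(T=1) = 1/64 + 1/32 + 5/64 = 1/8

S and T are independent iff P(S=i,T=j) = P(S=i)·P(T=j) for every cell.
  P(S=0)·P(T=0) = 1/8 × 7/8 = 7/64 = P(S=0,T=0) ✓
  P(S=0)·P(T=1) = 1/8 × 1/8 = 1/64 = P(S=0,T=1) ✓
  P(S=1)·P(T=0) = 1/4 × 7/8 = 7/32 = P(S=1,T=0) ✓
  P(S=1)·P(T=1) = 1/4 × 1/8 = 1/32 = P(S=1,T=1) ✓
  P(S=2)·P(T=0) = 5/8 × 7/8 = 35/64 = P(S=2,T=0) ✓
  P(S=2)·P(T=1) = 5/8 × 1/8 = 5/64 = P(S=2,T=1) ✓

Yes, S and T are independent: every cell factors, so I(S;T) = 0 bits.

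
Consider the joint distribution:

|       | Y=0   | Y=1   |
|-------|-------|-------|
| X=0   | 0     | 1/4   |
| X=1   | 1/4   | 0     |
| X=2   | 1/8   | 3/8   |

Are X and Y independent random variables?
Marginal P(X) (row sums):
  P(X=0) = 0 + 1/4 = 1/4
  P(X=1) = 1/4 + 0 = 1/4
  P(X=2) = 1/8 + 3/8 = 1/2
Marginal P(Y) (column sums):
  P(Y=0) = 0 + 1/4 + 1/8 = 3/8
  P(Y=1) = 1/4 + 0 + 3/8 = 5/8

X and Y are independent iff P(X=i,Y=j) = P(X=i)·P(Y=j) for every cell.
  P(X=0)·P(Y=0) = 1/4 × 3/8 = 3/32, but P(X=0,Y=0) = 0 ✗

No, X and Y are not independent. Quantitatively, I(X;Y) > 0:

H(X) = -[(1/4)·log₂(1/4) + (1/4)·log₂(1/4) + (1/2)·log₂(1/2)]
  = 0.5000 + 0.5000 + 0.5000
  = 1.5000 bits
H(Y) = -[(3/8)·log₂(3/8) + (5/8)·log₂(5/8)]
  = 0.5306 + 0.4238
  = 0.9544 bits
H(X,Y) = -[(1/4)·log₂(1/4) + (1/4)·log₂(1/4) + (1/8)·log₂(1/8) + (3/8)·log₂(3/8)]
  = 0.5000 + 0.5000 + 0.3750 + 0.5306
  = 1.9056 bits
I(X;Y) = H(X) + H(Y) - H(X,Y) = 1.5000 + 0.9544 - 1.9056 = 0.5488 bits > 0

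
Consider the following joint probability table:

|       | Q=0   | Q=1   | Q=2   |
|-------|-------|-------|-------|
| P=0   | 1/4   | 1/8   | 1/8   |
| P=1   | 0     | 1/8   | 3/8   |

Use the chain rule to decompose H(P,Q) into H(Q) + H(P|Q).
By the chain rule: H(P,Q) = H(Q) + H(P|Q)

Marginal P(Q) (column sums):
  P(Q=0) = 1/4 + 0 = 1/4
  P(Q=1) = 1/8 + 1/8 = 1/4
  P(Q=2) = 1/8 + 3/8 = 1/2
H(Q) = -[(1/4)·log₂(1/4) + (1/4)·log₂(1/4) + (1/2)·log₂(1/2)]
  = 0.5000 + 0.5000 + 0.5000
  = 1.5000 bits
H(P|Q) = -Σ P(P,Q)·log₂ P(P|Q), where P(P|Q) = P(P,Q) / P(Q)
  (cells with P(P,Q) = 0 contribute 0)
  (P=0,Q=0): P(P|Q) = (1/4)/(1/4) = 1;  -(1/4)·log₂(1) = 0.0000
  (P=0,Q=1): P(P|Q) = (1/8)/(1/4) = 1/2;  -(1/8)·log₂(1/2) = 0.1250
  (P=0,Q=2): P(P|Q) = (1/8)/(1/2) = 1/4;  -(1/8)·log₂(1/4) = 0.2500
  (P=1,Q=1): P(P|Q) = (1/8)/(1/4) = 1/2;  -(1/8)·log₂(1/2) = 0.1250
  (P=1,Q=2): P(P|Q) = (3/8)/(1/2) = 3/4;  -(3/8)·log₂(3/4) = 0.1556
H(P|Q) = 0.0000 + 0.1250 + 0.2500 + 0.1250 + 0.1556
  = 0.6556 bits

H(P,Q) = H(Q) + H(P|Q) = 1.5000 + 0.6556 = 2.1556 bits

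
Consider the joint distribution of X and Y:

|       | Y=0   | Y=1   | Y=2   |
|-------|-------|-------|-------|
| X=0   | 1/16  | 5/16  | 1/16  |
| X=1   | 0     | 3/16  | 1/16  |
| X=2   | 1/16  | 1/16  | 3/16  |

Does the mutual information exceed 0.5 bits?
Marginal P(X) (row sums):
  P(X=0) = 1/16 + 5/16 + 1/16 = 7/16
  P(X=1) = 0 + 3/16 + 1/16 = 1/4
  P(X=2) = 1/16 + 1/16 + 3/16 = 5/16
Marginal P(Y) (column sums):
  P(Y=0) = 1/16 + 0 + 1/16 = 1/8
  P(Y=1) = 5/16 + 3/16 + 1/16 = 9/16
  P(Y=2) = 1/16 + 1/16 + 3/16 = 5/16

H(X) = -[(7/16)·log₂(7/16) + (1/4)·log₂(1/4) + (5/16)·log₂(5/16)]
  = 0.5218 + 0.5000 + 0.5244
  = 1.5462 bits
H(Y) = -[(1/8)·log₂(1/8) + (9/16)·log₂(9/16) + (5/16)·log₂(5/16)]
  = 0.3750 + 0.4669 + 0.5244
  = 1.3663 bits
H(X,Y) = -[(1/16)·log₂(1/16) + (5/16)·log₂(5/16) + (1/16)·log₂(1/16) + (3/16)·log₂(3/16) + (1/16)·log₂(1/16) + (1/16)·log₂(1/16) + (1/16)·log₂(1/16) + (3/16)·log₂(3/16)]
  = 0.2500 + 0.5244 + 0.2500 + 0.4528 + 0.2500 + 0.2500 + 0.2500 + 0.4528
  = 2.6800 bits

I(X;Y) = H(X) + H(Y) - H(X,Y)
  = 1.5462 + 1.3663 - 2.6800
  = 0.2325 bits

No. I(X;Y) = 0.2325 bits, which is ≤ 0.5 bits.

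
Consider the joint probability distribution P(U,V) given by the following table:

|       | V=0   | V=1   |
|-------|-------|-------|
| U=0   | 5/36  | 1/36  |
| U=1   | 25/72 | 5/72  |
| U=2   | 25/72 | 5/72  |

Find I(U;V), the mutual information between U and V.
Marginal P(U) (row sums):
  P(U=0) = 5/36 + 1/36 = 1/6
  P(U=1) = 25/72 + 5/72 = 5/12
  P(U=2) = 25/72 + 5/72 = 5/12
Marginal P(V) (column sums):
  P(V=0) = 5/36 + 25/72 + 25/72 = 5/6
  P(V=1) = 1/36 + 5/72 + 5/72 = 1/6

H(U) = -[(1/6)·log₂(1/6) + (5/12)·log₂(5/12) + (5/12)·log₂(5/12)]
  = 0.4308 + 0.5263 + 0.5263
  = 1.4834 bits
H(V) = -[(5/6)·log₂(5/6) + (1/6)·log₂(1/6)]
  = 0.2192 + 0.4308
  = 0.6500 bits
H(U,V) = -[(5/36)·log₂(5/36) + (1/36)·log₂(1/36) + (25/72)·log₂(25/72) + (5/72)·log₂(5/72) + (25/72)·log₂(25/72) + (5/72)·log₂(5/72)]
  = 0.3956 + 0.1436 + 0.5299 + 0.2672 + 0.5299 + 0.2672
  = 2.1334 bits

I(U;V) = H(U) + H(V) - H(U,V)
  = 1.4834 + 0.6500 - 2.1334
  = 0.0000 bits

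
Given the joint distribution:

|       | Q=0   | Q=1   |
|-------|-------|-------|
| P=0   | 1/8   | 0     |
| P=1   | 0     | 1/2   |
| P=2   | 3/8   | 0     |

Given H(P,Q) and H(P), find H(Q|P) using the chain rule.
From the chain rule: H(P,Q) = H(P) + H(Q|P)
Therefore: H(Q|P) = H(P,Q) - H(P)

H(P,Q) = -[(1/8)·log₂(1/8) + (1/2)·log₂(1/2) + (3/8)·log₂(3/8)]
  = 0.3750 + 0.5000 + 0.5306
  = 1.4056 bits
Marginal P(P) (row sums):
  P(P=0) = 1/8 + 0 = 1/8
  P(P=1) = 0 + 1/2 = 1/2
  P(P=2) = 3/8 + 0 = 3/8
H(P) = -[(1/8)·log₂(1/8) + (1/2)·log₂(1/2) + (3/8)·log₂(3/8)]
  = 0.3750 + 0.5000 + 0.5306
  = 1.4056 bits

H(Q|P) = 1.4056 - 1.4056 = 0.0000 bits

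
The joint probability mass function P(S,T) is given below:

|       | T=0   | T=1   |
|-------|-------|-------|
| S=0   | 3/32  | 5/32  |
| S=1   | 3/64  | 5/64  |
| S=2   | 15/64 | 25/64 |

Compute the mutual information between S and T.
Marginal P(S) (row sums):
  P(S=0) = 3/32 + 5/32 = 1/4
  P(S=1) = 3/64 + 5/64 = 1/8
  P(S=2) = 15/64 + 25/64 = 5/8
Marginal P(T) (column sums):
  P(T=0) = 3/32 + 3/64 + 15/64 = 3/8
  P(T=1) = 5/32 + 5/64 + 25/64 = 5/8

H(S) = -[(1/4)·log₂(1/4) + (1/8)·log₂(1/8) + (5/8)·log₂(5/8)]
  = 0.5000 + 0.3750 + 0.4238
  = 1.2988 bits
H(T) = -[(3/8)·log₂(3/8) + (5/8)·log₂(5/8)]
  = 0.5306 + 0.4238
  = 0.9544 bits
H(S,T) = -[(3/32)·log₂(3/32) + (5/32)·log₂(5/32) + (3/64)·log₂(3/64) + (5/64)·log₂(5/64) + (15/64)·log₂(15/64) + (25/64)·log₂(25/64)]
  = 0.3202 + 0.4184 + 0.2070 + 0.2873 + 0.4906 + 0.5297
  = 2.2532 bits

I(S;T) = H(S) + H(T) - H(S,T)
  = 1.2988 + 0.9544 - 2.2532
  = 0.0000 bits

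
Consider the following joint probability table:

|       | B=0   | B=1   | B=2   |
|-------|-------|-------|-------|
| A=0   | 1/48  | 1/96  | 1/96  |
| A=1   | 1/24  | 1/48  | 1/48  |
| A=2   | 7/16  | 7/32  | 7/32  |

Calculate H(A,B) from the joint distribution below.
H(A,B) = -Σ P(A,B) log₂ P(A,B), summed over the non-zero cells:
H(A,B) = -[(1/48)·log₂(1/48) + (1/96)·log₂(1/96) + (1/96)·log₂(1/96) + (1/24)·log₂(1/24) + (1/48)·log₂(1/48) + (1/48)·log₂(1/48) + (7/16)·log₂(7/16) + (7/32)·log₂(7/32) + (7/32)·log₂(7/32)]
  = 0.1164 + 0.0686 + 0.0686 + 0.1910 + 0.1164 + 0.1164 + 0.5218 + 0.4796 + 0.4796
  = 2.1584 bits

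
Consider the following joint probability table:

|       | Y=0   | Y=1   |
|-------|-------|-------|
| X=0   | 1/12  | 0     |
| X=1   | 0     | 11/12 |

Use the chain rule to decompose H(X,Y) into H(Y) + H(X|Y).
By the chain rule: H(X,Y) = H(Y) + H(X|Y)

Marginal P(Y) (column sums):
  P(Y=0) = 1/12 + 0 = 1/12
  P(Y=1) = 0 + 11/12 = 11/12
H(Y) = -[(1/12)·log₂(1/12) + (11/12)·log₂(11/12)]
  = 0.2987 + 0.1151
  = 0.4138 bits
H(X|Y) = -Σ P(X,Y)·log₂ P(X|Y), where P(X|Y) = P(X,Y) / P(Y)
  (cells with P(X,Y) = 0 contribute 0)
  (X=0,Y=0): P(X|Y) = (1/12)/(1/12) = 1;  -(1/12)·log₂(1) = 0.0000
  (X=1,Y=1): P(X|Y) = (11/12)/(11/12) = 1;  -(11/12)·log₂(1) = 0.0000
H(X|Y) = 0.0000 + 0.0000
  = 0.0000 bits

H(X,Y) = H(Y) + H(X|Y) = 0.4138 + 0.0000 = 0.4138 bits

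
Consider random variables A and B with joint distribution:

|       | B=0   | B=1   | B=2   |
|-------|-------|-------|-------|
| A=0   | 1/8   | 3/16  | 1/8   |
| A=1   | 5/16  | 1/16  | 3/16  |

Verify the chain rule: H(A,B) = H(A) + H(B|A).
Left side:
H(A,B) = -[(1/8)·log₂(1/8) + (3/16)·log₂(3/16) + (1/8)·log₂(1/8) + (5/16)·log₂(5/16) + (1/16)·log₂(1/16) + (3/16)·log₂(3/16)]
  = 0.3750 + 0.4528 + 0.3750 + 0.5244 + 0.2500 + 0.4528
  = 2.4300 bits

Right side:
Marginal P(A) (row sums):
  P(A=0) = 1/8 + 3/16 + 1/8 = 7/16
  P(A=1) = 5/16 + 1/16 + 3/16 = 9/16
H(A) = -[(7/16)·log₂(7/16) + (9/16)·log₂(9/16)]
  = 0.5218 + 0.4669
  = 0.9887 bits
H(B|A) = -Σ P(A,B)·log₂ P(B|A), where P(B|A) = P(A,B) / P(A)
  (A=0,B=0): P(B|A) = (1/8)/(7/16) = 2/7;  -(1/8)·log₂(2/7) = 0.2259
  (A=0,B=1): P(B|A) = (3/16)/(7/16) = 3/7;  -(3/16)·log₂(3/7) = 0.2292
  (A=0,B=2): P(B|A) = (1/8)/(7/16) = 2/7;  -(1/8)·log₂(2/7) = 0.2259
  (A=1,B=0): P(B|A) = (5/16)/(9/16) = 5/9;  -(5/16)·log₂(5/9) = 0.2650
  (A=1,B=1): P(B|A) = (1/16)/(9/16) = 1/9;  -(1/16)·log₂(1/9) = 0.1981
  (A=1,B=2): P(B|A) = (3/16)/(9/16) = 1/3;  -(3/16)·log₂(1/3) = 0.2972
H(B|A) = 0.2259 + 0.2292 + 0.2259 + 0.2650 + 0.1981 + 0.2972
  = 1.4413 bits
H(A) + H(B|A) = 0.9887 + 1.4413 = 2.4300 bits

Both sides equal 2.4300 bits, so the chain rule holds ✓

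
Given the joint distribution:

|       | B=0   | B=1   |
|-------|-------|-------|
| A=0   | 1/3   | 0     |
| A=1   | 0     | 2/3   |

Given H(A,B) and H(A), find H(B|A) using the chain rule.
From the chain rule: H(A,B) = H(A) + H(B|A)
Therefore: H(B|A) = H(A,B) - H(A)

H(A,B) = -[(1/3)·log₂(1/3) + (2/3)·log₂(2/3)]
  = 0.5283 + 0.3900
  = 0.9183 bits
Marginal P(A) (row sums):
  P(A=0) = 1/3 + 0 = 1/3
  P(A=1) = 0 + 2/3 = 2/3
H(A) = -[(1/3)·log₂(1/3) + (2/3)·log₂(2/3)]
  = 0.5283 + 0.3900
  = 0.9183 bits

H(B|A) = 0.9183 - 0.9183 = 0.0000 bits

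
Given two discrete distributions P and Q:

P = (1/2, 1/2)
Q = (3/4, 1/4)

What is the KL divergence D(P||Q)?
D(P||Q) = Σ P(i) log₂(P(i)/Q(i))
  i=0: (1/2) × log₂((1/2)/(3/4)) = (1/2) × log₂(2/3) = -0.2925
  i=1: (1/2) × log₂((1/2)/(1/4)) = (1/2) × log₂(2) = 0.5000
D(P||Q) = -0.2925 + 0.5000
  = 0.2075 bits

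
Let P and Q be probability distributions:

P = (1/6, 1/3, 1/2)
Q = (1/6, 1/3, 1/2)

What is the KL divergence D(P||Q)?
D(P||Q) = Σ P(i) log₂(P(i)/Q(i))
  i=0: (1/6) × log₂((1/6)/(1/6)) = (1/6) × log₂(1) = 0.0000
  i=1: (1/3) × log₂((1/3)/(1/3)) = (1/3) × log₂(1) = 0.0000
  i=2: (1/2) × log₂((1/2)/(1/2)) = (1/2) × log₂(1) = 0.0000
D(P||Q) = 0.0000 + 0.0000 + 0.0000
  = 0.0000 bits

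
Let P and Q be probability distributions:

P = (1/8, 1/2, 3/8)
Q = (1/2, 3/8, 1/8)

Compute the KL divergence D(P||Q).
D(P||Q) = Σ P(i) log₂(P(i)/Q(i))
  i=0: (1/8) × log₂((1/8)/(1/2)) = (1/8) × log₂(1/4) = -0.2500
  i=1: (1/2) × log₂((1/2)/(3/8)) = (1/2) × log₂(4/3) = 0.2075
  i=2: (3/8) × log₂((3/8)/(1/8)) = (3/8) × log₂(3) = 0.5944
D(P||Q) = -0.2500 + 0.2075 + 0.5944
  = 0.5519 bits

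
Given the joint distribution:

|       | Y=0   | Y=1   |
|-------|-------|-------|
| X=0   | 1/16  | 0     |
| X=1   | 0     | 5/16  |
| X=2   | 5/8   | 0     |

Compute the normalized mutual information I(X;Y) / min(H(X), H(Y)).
Marginal P(X) (row sums):
  P(X=0) = 1/16 + 0 = 1/16
  P(X=1) = 0 + 5/16 = 5/16
  P(X=2) = 5/8 + 0 = 5/8
Marginal P(Y) (column sums):
  P(Y=0) = 1/16 + 0 + 5/8 = 11/16
  P(Y=1) = 0 + 5/16 + 0 = 5/16

H(X) = -[(1/16)·log₂(1/16) + (5/16)·log₂(5/16) + (5/8)·log₂(5/8)]
  = 0.2500 + 0.5244 + 0.4238
  = 1.1982 bits
H(Y) = -[(11/16)·log₂(11/16) + (5/16)·log₂(5/16)]
  = 0.3716 + 0.5244
  = 0.8960 bits
H(X,Y) = -[(1/16)·log₂(1/16) + (5/16)·log₂(5/16) + (5/8)·log₂(5/8)]
  = 0.2500 + 0.5244 + 0.4238
  = 1.1982 bits

I(X;Y) = H(X) + H(Y) - H(X,Y)
  = 1.1982 + 0.8960 - 1.1982
  = 0.8960 bits

min(H(X), H(Y)) = min(1.1982, 0.8960) = 0.8960 bits
Normalized MI = 0.8960 / 0.8960 = 1.0000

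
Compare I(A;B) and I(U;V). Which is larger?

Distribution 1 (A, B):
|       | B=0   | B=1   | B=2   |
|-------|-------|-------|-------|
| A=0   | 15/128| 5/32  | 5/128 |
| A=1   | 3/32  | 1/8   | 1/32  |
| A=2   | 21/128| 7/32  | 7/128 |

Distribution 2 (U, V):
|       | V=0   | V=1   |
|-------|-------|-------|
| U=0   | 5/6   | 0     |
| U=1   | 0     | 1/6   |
Distribution 1 (A, B):
Marginal P(A) (row sums):
  P(A=0) = 15/128 + 5/32 + 5/128 = 5/16
  P(A=1) = 3/32 + 1/8 + 1/32 = 1/4
  P(A=2) = 21/128 + 7/32 + 7/128 = 7/16
Marginal P(B) (column sums):
  P(B=0) = 15/128 + 3/32 + 21/128 = 3/8
  P(B=1) = 5/32 + 1/8 + 7/32 = 1/2
  P(B=2) = 5/128 + 1/32 + 7/128 = 1/8

H(A) = -[(5/16)·log₂(5/16) + (1/4)·log₂(1/4) + (7/16)·log₂(7/16)]
  = 0.5244 + 0.5000 + 0.5218
  = 1.5462 bits
H(B) = -[(3/8)·log₂(3/8) + (1/2)·log₂(1/2) + (1/8)·log₂(1/8)]
  = 0.5306 + 0.5000 + 0.3750
  = 1.4056 bits
H(A,B) = -[(15/128)·log₂(15/128) + (5/32)·log₂(5/32) + (5/128)·log₂(5/128) + (3/32)·log₂(3/32) + (1/8)·log₂(1/8) + (1/32)·log₂(1/32) + (21/128)·log₂(21/128) + (7/32)·log₂(7/32) + (7/128)·log₂(7/128)]
  = 0.3625 + 0.4184 + 0.1827 + 0.3202 + 0.3750 + 0.1563 + 0.4278 + 0.4796 + 0.2293
  = 2.9518 bits

I(A;B) = H(A) + H(B) - H(A,B)
  = 1.5462 + 1.4056 - 2.9518
  = 0.0000 bits

Distribution 2 (U, V):
Marginal P(U) (row sums):
  P(U=0) = 5/6 + 0 = 5/6
  P(U=1) = 0 + 1/6 = 1/6
Marginal P(V) (column sums):
  P(V=0) = 5/6 + 0 = 5/6
  P(V=1) = 0 + 1/6 = 1/6

H(U) = -[(5/6)·log₂(5/6) + (1/6)·log₂(1/6)]
  = 0.2192 + 0.4308
  = 0.6500 bits
H(V) = -[(5/6)·log₂(5/6) + (1/6)·log₂(1/6)]
  = 0.2192 + 0.4308
  = 0.6500 bits
H(U,V) = -[(5/6)·log₂(5/6) + (1/6)·log₂(1/6)]
  = 0.2192 + 0.4308
  = 0.6500 bits

I(U;V) = H(U) + H(V) - H(U,V)
  = 0.6500 + 0.6500 - 0.6500
  = 0.6500 bits

I(U;V) = 0.6500 bits > I(A;B) = 0.0000 bits, so (U, V) has the higher mutual information (stronger dependence).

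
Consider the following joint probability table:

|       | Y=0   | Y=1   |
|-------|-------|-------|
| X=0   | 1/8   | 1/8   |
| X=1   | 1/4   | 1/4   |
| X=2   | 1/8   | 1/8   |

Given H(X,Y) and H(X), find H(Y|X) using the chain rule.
From the chain rule: H(X,Y) = H(X) + H(Y|X)
Therefore: H(Y|X) = H(X,Y) - H(X)

H(X,Y) = -[(1/8)·log₂(1/8) + (1/8)·log₂(1/8) + (1/4)·log₂(1/4) + (1/4)·log₂(1/4) + (1/8)·log₂(1/8) + (1/8)·log₂(1/8)]
  = 0.3750 + 0.3750 + 0.5000 + 0.5000 + 0.3750 + 0.3750
  = 2.5000 bits
Marginal P(X) (row sums):
  P(X=0) = 1/8 + 1/8 = 1/4
  P(X=1) = 1/4 + 1/4 = 1/2
  P(X=2) = 1/8 + 1/8 = 1/4
H(X) = -[(1/4)·log₂(1/4) + (1/2)·log₂(1/2) + (1/4)·log₂(1/4)]
  = 0.5000 + 0.5000 + 0.5000
  = 1.5000 bits

H(Y|X) = 2.5000 - 1.5000 = 1.0000 bits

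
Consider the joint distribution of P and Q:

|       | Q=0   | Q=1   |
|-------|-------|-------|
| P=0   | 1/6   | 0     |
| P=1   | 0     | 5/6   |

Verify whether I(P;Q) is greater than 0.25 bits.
Marginal P(P) (row sums):
  P(P=0) = 1/6 + 0 = 1/6
  P(P=1) = 0 + 5/6 = 5/6
Marginal P(Q) (column sums):
  P(Q=0) = 1/6 + 0 = 1/6
  P(Q=1) = 0 + 5/6 = 5/6

H(P) = -[(1/6)·log₂(1/6) + (5/6)·log₂(5/6)]
  = 0.4308 + 0.2192
  = 0.6500 bits
H(Q) = -[(1/6)·log₂(1/6) + (5/6)·log₂(5/6)]
  = 0.4308 + 0.2192
  = 0.6500 bits
H(P,Q) = -[(1/6)·log₂(1/6) + (5/6)·log₂(5/6)]
  = 0.4308 + 0.2192
  = 0.6500 bits

I(P;Q) = H(P) + H(Q) - H(P,Q)
  = 0.6500 + 0.6500 - 0.6500
  = 0.6500 bits

Yes. I(P;Q) = 0.6500 bits, which is > 0.25 bits.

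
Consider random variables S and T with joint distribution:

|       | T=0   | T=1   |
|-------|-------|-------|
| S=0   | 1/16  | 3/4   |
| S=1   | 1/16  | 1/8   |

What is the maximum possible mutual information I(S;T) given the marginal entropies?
The upper bound on mutual information is I(S;T) ≤ min(H(S), H(T)).

Marginal P(S) (row sums):
  P(S=0) = 1/16 + 3/4 = 13/16
  P(S=1) = 1/16 + 1/8 = 3/16
Marginal P(T) (column sums):
  P(T=0) = 1/16 + 1/16 = 1/8
  P(T=1) = 3/4 + 1/8 = 7/8

H(S) = -[(13/16)·log₂(13/16) + (3/16)·log₂(3/16)]
  = 0.2434 + 0.4528
  = 0.6962 bits
H(T) = -[(1/8)·log₂(1/8) + (7/8)·log₂(7/8)]
  = 0.3750 + 0.1686
  = 0.5436 bits

Maximum possible I(S;T) = min(0.6962, 0.5436) = 0.5436 bits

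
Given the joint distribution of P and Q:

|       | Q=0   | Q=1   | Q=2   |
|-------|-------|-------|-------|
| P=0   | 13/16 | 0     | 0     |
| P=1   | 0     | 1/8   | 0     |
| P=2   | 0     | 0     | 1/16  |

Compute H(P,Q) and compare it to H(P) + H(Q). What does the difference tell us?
Marginal P(P) (row sums):
  P(P=0) = 13/16 + 0 + 0 = 13/16
  P(P=1) = 0 + 1/8 + 0 = 1/8
  P(P=2) = 0 + 0 + 1/16 = 1/16
Marginal P(Q) (column sums):
  P(Q=0) = 13/16 + 0 + 0 = 13/16
  P(Q=1) = 0 + 1/8 + 0 = 1/8
  P(Q=2) = 0 + 0 + 1/16 = 1/16

H(P,Q) = -[(13/16)·log₂(13/16) + (1/8)·log₂(1/8) + (1/16)·log₂(1/16)]
  = 0.2434 + 0.3750 + 0.2500
  = 0.8684 bits
H(P) = -[(13/16)·log₂(13/16) + (1/8)·log₂(1/8) + (1/16)·log₂(1/16)]
  = 0.2434 + 0.3750 + 0.2500
  = 0.8684 bits
H(Q) = -[(13/16)·log₂(13/16) + (1/8)·log₂(1/8) + (1/16)·log₂(1/16)]
  = 0.2434 + 0.3750 + 0.2500
  = 0.8684 bits

H(P) + H(Q) = 0.8684 + 0.8684 = 1.7368 bits
Difference: H(P) + H(Q) - H(P,Q) = 1.7368 - 0.8684 = 0.8684 bits = I(P;Q)

The difference is the mutual information; it is positive here, so P and Q are dependent (knowing one reduces uncertainty about the other by 0.8684 bits).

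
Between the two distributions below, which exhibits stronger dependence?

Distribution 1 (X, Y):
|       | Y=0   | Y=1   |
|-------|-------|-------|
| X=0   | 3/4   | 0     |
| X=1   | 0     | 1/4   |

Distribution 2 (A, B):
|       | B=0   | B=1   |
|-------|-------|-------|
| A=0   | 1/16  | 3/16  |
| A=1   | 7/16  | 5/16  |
Distribution 1 (X, Y):
Marginal P(X) (row sums):
  P(X=0) = 3/4 + 0 = 3/4
  P(X=1) = 0 + 1/4 = 1/4
Marginal P(Y) (column sums):
  P(Y=0) = 3/4 + 0 = 3/4
  P(Y=1) = 0 + 1/4 = 1/4

H(X) = -[(3/4)·log₂(3/4) + (1/4)·log₂(1/4)]
  = 0.3113 + 0.5000
  = 0.8113 bits
H(Y) = -[(3/4)·log₂(3/4) + (1/4)·log₂(1/4)]
  = 0.3113 + 0.5000
  = 0.8113 bits
H(X,Y) = -[(3/4)·log₂(3/4) + (1/4)·log₂(1/4)]
  = 0.3113 + 0.5000
  = 0.8113 bits

I(X;Y) = H(X) + H(Y) - H(X,Y)
  = 0.8113 + 0.8113 - 0.8113
  = 0.8113 bits

Distribution 2 (A, B):
Marginal P(A) (row sums):
  P(A=0) = 1/16 + 3/16 = 1/4
  P(A=1) = 7/16 + 5/16 = 3/4
Marginal P(B) (column sums):
  P(B=0) = 1/16 + 7/16 = 1/2
  P(B=1) = 3/16 + 5/16 = 1/2

H(A) = -[(1/4)·log₂(1/4) + (3/4)·log₂(3/4)]
  = 0.5000 + 0.3113
  = 0.8113 bits
H(B) = -[(1/2)·log₂(1/2) + (1/2)·log₂(1/2)]
  = 0.5000 + 0.5000
  = 1.0000 bits
H(A,B) = -[(1/16)·log₂(1/16) + (3/16)·log₂(3/16) + (7/16)·log₂(7/16) + (5/16)·log₂(5/16)]
  = 0.2500 + 0.4528 + 0.5218 + 0.5244
  = 1.7490 bits

I(A;B) = H(A) + H(B) - H(A,B)
  = 0.8113 + 1.0000 - 1.7490
  = 0.0623 bits

I(X;Y) = 0.8113 bits > I(A;B) = 0.0623 bits, so (X, Y) has the higher mutual information (stronger dependence).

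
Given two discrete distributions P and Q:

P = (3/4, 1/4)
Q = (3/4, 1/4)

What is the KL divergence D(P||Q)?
D(P||Q) = Σ P(i) log₂(P(i)/Q(i))
  i=0: (3/4) × log₂((3/4)/(3/4)) = (3/4) × log₂(1) = 0.0000
  i=1: (1/4) × log₂((1/4)/(1/4)) = (1/4) × log₂(1) = 0.0000
D(P||Q) = 0.0000 + 0.0000
  = 0.0000 bits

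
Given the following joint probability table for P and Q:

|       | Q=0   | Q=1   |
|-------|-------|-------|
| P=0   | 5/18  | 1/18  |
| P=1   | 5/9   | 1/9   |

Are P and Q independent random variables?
Marginal P(P) (row sums):
  P(P=0) = 5/18 + 1/18 = 1/3
  P(P=1) = 5/9 + 1/9 = 2/3
Marginal P(Q) (column sums):
  P(Q=0) = 5/18 + 5/9 = 5/6
  P(Q=1) = 1/18 + 1/9 = 1/6

P and Q are independent iff P(P=i,Q=j) = P(P=i)·P(Q=j) for every cell.
  P(P=0)·P(Q=0) = 1/3 × 5/6 = 5/18 = P(P=0,Q=0) ✓
  P(P=0)·P(Q=1) = 1/3 × 1/6 = 1/18 = P(P=0,Q=1) ✓
  P(P=1)·P(Q=0) = 2/3 × 5/6 = 5/9 = P(P=1,Q=0) ✓
  P(P=1)·P(Q=1) = 2/3 × 1/6 = 1/9 = P(P=1,Q=1) ✓

Yes, P and Q are independent: every cell factors, so I(P;Q) = 0 bits.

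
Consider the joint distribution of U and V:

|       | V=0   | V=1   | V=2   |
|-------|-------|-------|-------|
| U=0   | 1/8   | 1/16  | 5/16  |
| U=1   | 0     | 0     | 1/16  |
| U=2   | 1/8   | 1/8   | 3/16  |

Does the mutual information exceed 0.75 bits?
Marginal P(U) (row sums):
  P(U=0) = 1/8 + 1/16 + 5/16 = 1/2
  P(U=1) = 0 + 0 + 1/16 = 1/16
  P(U=2) = 1/8 + 1/8 + 3/16 = 7/16
Marginal P(V) (column sums):
  P(V=0) = 1/8 + 0 + 1/8 = 1/4
  P(V=1) = 1/16 + 0 + 1/8 = 3/16
  P(V=2) = 5/16 + 1/16 + 3/16 = 9/16

H(U) = -[(1/2)·log₂(1/2) + (1/16)·log₂(1/16) + (7/16)·log₂(7/16)]
  = 0.5000 + 0.2500 + 0.5218
  = 1.2718 bits
H(V) = -[(1/4)·log₂(1/4) + (3/16)·log₂(3/16) + (9/16)·log₂(9/16)]
  = 0.5000 + 0.4528 + 0.4669
  = 1.4197 bits
H(U,V) = -[(1/8)·log₂(1/8) + (1/16)·log₂(1/16) + (5/16)·log₂(5/16) + (1/16)·log₂(1/16) + (1/8)·log₂(1/8) + (1/8)·log₂(1/8) + (3/16)·log₂(3/16)]
  = 0.3750 + 0.2500 + 0.5244 + 0.2500 + 0.3750 + 0.3750 + 0.4528
  = 2.6022 bits

I(U;V) = H(U) + H(V) - H(U,V)
  = 1.2718 + 1.4197 - 2.6022
  = 0.0893 bits

No. I(U;V) = 0.0893 bits, which is ≤ 0.75 bits.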